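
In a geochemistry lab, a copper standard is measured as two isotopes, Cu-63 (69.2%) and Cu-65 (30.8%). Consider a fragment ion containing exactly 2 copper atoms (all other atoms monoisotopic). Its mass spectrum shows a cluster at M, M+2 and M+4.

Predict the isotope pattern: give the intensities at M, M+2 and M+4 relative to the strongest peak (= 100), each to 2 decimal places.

Expanding (0.692 + 0.308)^2:
P(M) = 0.692^2 = 0.478864
P(M+2) = 2 × 0.692^1 × 0.308^1 = 0.426272
P(M+4) = 0.308^2 = 0.094864
The M peak is largest (0.478864); scaling to 100 gives 100.00 : 89.02 : 19.81.

100.00 : 89.02 : 19.81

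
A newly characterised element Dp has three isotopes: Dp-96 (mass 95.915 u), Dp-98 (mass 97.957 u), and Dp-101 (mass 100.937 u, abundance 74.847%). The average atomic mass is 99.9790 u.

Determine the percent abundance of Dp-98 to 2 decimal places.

14.95%

Let x and y be the fractions of Dp-96 and Dp-98. Then x + y = 1 − 0.74847 = 0.25153 and 95.915x + 97.957y = 99.9790 − 0.74847×100.937 = 24.43068361.
Substituting: 95.915x + 97.957(0.25153 − x) = 24.43068361
(95.915 − 97.957)x = -0.2084406  ⇒  x = 0.10208, y = 0.14945
Dp-96: 10.21%, Dp-98: 14.95%.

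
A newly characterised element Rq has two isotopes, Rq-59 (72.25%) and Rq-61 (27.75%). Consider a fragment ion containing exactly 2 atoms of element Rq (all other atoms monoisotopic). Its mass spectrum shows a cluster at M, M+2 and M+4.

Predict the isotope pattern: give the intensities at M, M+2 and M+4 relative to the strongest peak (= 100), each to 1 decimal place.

100.0 : 76.8 : 14.8

The 2 Rq atoms are independent, so intensities follow the terms of (0.7225 + 0.2775)^2.
P(M) = 0.7225^2 = 0.522006
P(M+2) = 2 × 0.7225^1 × 0.2775^1 = 0.400987
P(M+4) = 0.2775^2 = 0.077006
The M peak is largest (0.522006); scaling to 100 gives 100.0 : 76.8 : 14.8.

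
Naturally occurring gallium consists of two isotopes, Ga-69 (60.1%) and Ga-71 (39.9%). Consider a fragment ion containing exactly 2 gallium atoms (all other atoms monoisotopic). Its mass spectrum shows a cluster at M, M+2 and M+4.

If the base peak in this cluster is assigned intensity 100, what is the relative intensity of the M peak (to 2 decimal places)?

75.31

Binomial terms of (0.601 + 0.399)^2: M 0.3612, M+2 0.4796, M+4 0.1592 → M+2 is the base peak.
P(M+2) = C(2,1) × 0.601^1 × 0.399^1 = 2 × 0.6010 × 0.3990 = 0.479598 (base)
P(M) = C(2,0) × 0.601^2 × 0.399^0 = 1 × 0.361201 × 1.0000 = 0.361201
Relative intensity = 0.361201 / 0.479598 × 100 = 75.31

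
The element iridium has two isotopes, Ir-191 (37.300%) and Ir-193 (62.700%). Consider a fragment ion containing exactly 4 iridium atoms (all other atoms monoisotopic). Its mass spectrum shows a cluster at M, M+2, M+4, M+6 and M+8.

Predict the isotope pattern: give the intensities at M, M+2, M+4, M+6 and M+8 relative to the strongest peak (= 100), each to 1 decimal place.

Expanding (0.37300 + 0.62700)^4:
P(M) = 0.37300^4 = 0.019357
P(M+2) = 4 × 0.37300^3 × 0.62700^1 = 0.130153
P(M+4) = 6 × 0.37300^2 × 0.62700^2 = 0.328174
P(M+6) = 4 × 0.37300^1 × 0.62700^3 = 0.367766
P(M+8) = 0.62700^4 = 0.154550
The M+6 peak is largest (0.367766); scaling to 100 gives 5.3 : 35.4 : 89.2 : 100.0 : 42.0.

5.3 : 35.4 : 89.2 : 100.0 : 42.0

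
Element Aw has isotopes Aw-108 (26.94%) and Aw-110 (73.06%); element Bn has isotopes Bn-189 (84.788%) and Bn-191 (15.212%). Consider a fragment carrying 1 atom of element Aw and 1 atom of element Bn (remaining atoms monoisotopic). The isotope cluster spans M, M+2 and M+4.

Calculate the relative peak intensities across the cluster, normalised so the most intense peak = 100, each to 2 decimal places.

34.59 : 100.00 : 16.83

Element Aw pattern (n=1): 0.2694 : 0.7306
Element Bn pattern (n=1): 0.84788 : 0.15212
Convolve the two distributions (both contribute in 2-u steps):
  M: 0.2694×0.84788 = 0.228419
  M+2: 0.2694×0.15212 + 0.7306×0.84788 = 0.660442
  M+4: 0.7306×0.15212 = 0.111139
Scale to base peak (0.660442) = 100: 34.59 : 100.00 : 16.83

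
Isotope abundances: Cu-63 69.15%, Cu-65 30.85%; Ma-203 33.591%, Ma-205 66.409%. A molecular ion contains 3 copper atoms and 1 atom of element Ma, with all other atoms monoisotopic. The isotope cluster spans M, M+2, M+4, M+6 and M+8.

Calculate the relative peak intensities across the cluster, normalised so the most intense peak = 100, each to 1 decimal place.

Copper pattern (n=3): 0.33065611 : 0.44254842 : 0.19743483 : 0.02936064
Element Ma pattern (n=1): 0.33591 : 0.66409
Convolve the two distributions (both contribute in 2-u steps):
  M: 0.33065611×0.33591 = 0.111071
  M+2: 0.33065611×0.66409 + 0.44254842×0.33591 = 0.368242
  M+4: 0.44254842×0.66409 + 0.19743483×0.33591 = 0.360212
  M+6: 0.19743483×0.66409 + 0.02936064×0.33591 = 0.140977
  M+8: 0.02936064×0.66409 = 0.019498
Scale to base peak (0.368242) = 100: 30.2 : 100.0 : 97.8 : 38.3 : 5.3

30.2 : 100.0 : 97.8 : 38.3 : 5.3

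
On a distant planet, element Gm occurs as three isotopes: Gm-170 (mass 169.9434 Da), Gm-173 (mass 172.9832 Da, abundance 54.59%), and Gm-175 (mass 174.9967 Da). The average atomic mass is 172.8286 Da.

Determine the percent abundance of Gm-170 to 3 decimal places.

21.153%

Let x and y be the fractions of Gm-170 and Gm-175. Then x + y = 1 − 0.5459 = 0.4541 and 169.9434x + 174.9967y = 172.8286 − 0.5459×172.9832 = 78.39707112.
Substituting: 169.9434x + 174.9967(0.4541 − x) = 78.39707112
(169.9434 − 174.9967)x = -1.06893035  ⇒  x = 0.21153, y = 0.24257
Gm-170: 21.153%, Gm-175: 24.257%.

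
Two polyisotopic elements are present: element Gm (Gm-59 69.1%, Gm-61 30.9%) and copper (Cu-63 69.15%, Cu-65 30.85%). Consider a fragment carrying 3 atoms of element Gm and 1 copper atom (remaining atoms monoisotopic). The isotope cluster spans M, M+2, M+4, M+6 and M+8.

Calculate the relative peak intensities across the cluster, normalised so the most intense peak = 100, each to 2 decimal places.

Element Gm pattern (n=3): 0.32993937 : 0.44262489 : 0.19793211 : 0.02950363
Copper pattern (n=1): 0.6915 : 0.3085
Convolve the two distributions (both contribute in 2-u steps):
  M: 0.32993937×0.6915 = 0.228153
  M+2: 0.32993937×0.3085 + 0.44262489×0.6915 = 0.407861
  M+4: 0.44262489×0.3085 + 0.19793211×0.6915 = 0.273420
  M+6: 0.19793211×0.3085 + 0.02950363×0.6915 = 0.081464
  M+8: 0.02950363×0.3085 = 0.009102
Scale to base peak (0.407861) = 100: 55.94 : 100.00 : 67.04 : 19.97 : 2.23

55.94 : 100.00 : 67.04 : 19.97 : 2.23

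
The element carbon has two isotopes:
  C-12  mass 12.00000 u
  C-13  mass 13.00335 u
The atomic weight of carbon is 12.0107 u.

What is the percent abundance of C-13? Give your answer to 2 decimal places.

1.07%

Writing the weighted mean with unknown fraction x of C-12:
12.00000·x + 13.00335·(1 − x) = 12.0107
(12.00000 − 13.00335)·x = 12.0107 − 13.00335
x = -0.99265 / -1.00335 = 0.98934 → 98.93% C-12, 1.07% C-13.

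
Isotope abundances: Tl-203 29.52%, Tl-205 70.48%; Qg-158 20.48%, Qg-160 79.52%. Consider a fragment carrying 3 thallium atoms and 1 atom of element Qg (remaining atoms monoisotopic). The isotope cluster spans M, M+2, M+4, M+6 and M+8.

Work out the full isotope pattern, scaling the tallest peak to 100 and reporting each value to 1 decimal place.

1.2 : 13.8 : 56.1 : 100.0 : 66.0

Thallium pattern (n=3): 0.02572463 : 0.18425524 : 0.43991564 : 0.35010449
Element Qg pattern (n=1): 0.2048 : 0.7952
Convolve the two distributions (both contribute in 2-u steps):
  M: 0.02572463×0.2048 = 0.005268
  M+2: 0.02572463×0.7952 + 0.18425524×0.2048 = 0.058192
  M+4: 0.18425524×0.7952 + 0.43991564×0.2048 = 0.236614
  M+6: 0.43991564×0.7952 + 0.35010449×0.2048 = 0.421522
  M+8: 0.35010449×0.7952 = 0.278403
Scale to base peak (0.421522) = 100: 1.2 : 13.8 : 56.1 : 100.0 : 66.0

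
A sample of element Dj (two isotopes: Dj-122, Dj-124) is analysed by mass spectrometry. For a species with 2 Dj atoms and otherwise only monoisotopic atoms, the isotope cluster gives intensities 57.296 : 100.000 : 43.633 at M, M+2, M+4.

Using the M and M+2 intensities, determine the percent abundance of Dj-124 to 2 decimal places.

Write p for the Dj-122 fraction. I(M+2)/I(M) = [C(2,1)·p^1·(1−p)] / p^2 = 2·(1−p)/p = 100.000/57.296 = 1.7453
(1−p)/p = 1.7453/2 = 0.8727  ⇒  p = 1/(1 + 0.8727) = 0.5340
Dj-122: 53.40%, Dj-124: 46.60%.

46.60%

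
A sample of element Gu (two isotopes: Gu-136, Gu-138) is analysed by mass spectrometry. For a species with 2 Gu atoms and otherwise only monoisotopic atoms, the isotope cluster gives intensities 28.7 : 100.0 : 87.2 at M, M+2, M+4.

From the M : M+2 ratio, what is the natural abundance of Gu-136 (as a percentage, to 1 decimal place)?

36.5%

Write p for the Gu-136 fraction. I(M+2)/I(M) = [C(2,1)·p^1·(1−p)] / p^2 = 2·(1−p)/p = 100.0/28.7 = 3.4843
(1−p)/p = 3.4843/2 = 1.7422  ⇒  p = 1/(1 + 1.7422) = 0.3647
Gu-136: 36.5%, Gu-138: 63.5%.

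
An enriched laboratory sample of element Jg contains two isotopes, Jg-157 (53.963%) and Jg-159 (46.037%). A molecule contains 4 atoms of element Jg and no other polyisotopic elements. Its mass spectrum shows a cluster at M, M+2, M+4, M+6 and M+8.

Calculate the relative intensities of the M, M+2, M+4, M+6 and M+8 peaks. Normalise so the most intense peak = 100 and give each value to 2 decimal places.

The 4 Jg atoms are independent, so intensities follow the terms of (0.53963 + 0.46037)^4.
P(M) = 0.53963^4 = 0.084798
P(M+2) = 4 × 0.53963^3 × 0.46037^1 = 0.289371
P(M+4) = 6 × 0.53963^2 × 0.46037^2 = 0.370303
P(M+6) = 4 × 0.53963^1 × 0.46037^3 = 0.210609
P(M+8) = 0.46037^4 = 0.044919
The M+4 peak is largest (0.370303); scaling to 100 gives 22.90 : 78.14 : 100.00 : 56.87 : 12.13.

22.90 : 78.14 : 100.00 : 56.87 : 12.13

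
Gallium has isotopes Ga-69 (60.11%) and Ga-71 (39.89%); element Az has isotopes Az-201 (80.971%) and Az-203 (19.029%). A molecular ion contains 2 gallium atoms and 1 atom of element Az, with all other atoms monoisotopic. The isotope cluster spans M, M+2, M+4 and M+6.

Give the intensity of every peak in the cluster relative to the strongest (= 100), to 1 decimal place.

64.0 : 100.0 : 48.2 : 6.6

Gallium pattern (n=2): 0.36132121 : 0.47955758 : 0.15912121
Element Az pattern (n=1): 0.80971 : 0.19029
Convolve the two distributions (both contribute in 2-u steps):
  M: 0.36132121×0.80971 = 0.292565
  M+2: 0.36132121×0.19029 + 0.47955758×0.80971 = 0.457058
  M+4: 0.47955758×0.19029 + 0.15912121×0.80971 = 0.220097
  M+6: 0.15912121×0.19029 = 0.030279
Scale to base peak (0.457058) = 100: 64.0 : 100.0 : 48.2 : 6.6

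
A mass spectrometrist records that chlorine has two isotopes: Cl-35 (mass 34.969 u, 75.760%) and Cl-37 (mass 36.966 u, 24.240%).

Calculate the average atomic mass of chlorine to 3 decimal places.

Weight each isotope mass by its fractional abundance: 0.75760 × 34.969 + 0.24240 × 36.966
= 26.4925 + 8.9606 = 35.4531 u

35.453 u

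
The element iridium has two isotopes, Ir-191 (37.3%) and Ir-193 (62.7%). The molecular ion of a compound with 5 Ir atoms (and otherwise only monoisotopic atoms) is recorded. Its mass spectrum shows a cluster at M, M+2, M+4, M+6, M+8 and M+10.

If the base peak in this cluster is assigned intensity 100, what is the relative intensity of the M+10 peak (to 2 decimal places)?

28.26

(0.373 + 0.627)^5 gives M 0.0072, M+2 0.0607, M+4 0.2040, M+6 0.3429, M+8 0.2882, M+10 0.0969; the largest is M+6.
P(M+6) = C(5,3) × 0.373^2 × 0.627^3 = 10 × 0.139129 × 0.24649188 = 0.342942 (base)
P(M+10) = C(5,5) × 0.373^0 × 0.627^5 = 1 × 1.0000 × 0.09690311 = 0.096903
Relative intensity = 0.096903 / 0.342942 × 100 = 28.26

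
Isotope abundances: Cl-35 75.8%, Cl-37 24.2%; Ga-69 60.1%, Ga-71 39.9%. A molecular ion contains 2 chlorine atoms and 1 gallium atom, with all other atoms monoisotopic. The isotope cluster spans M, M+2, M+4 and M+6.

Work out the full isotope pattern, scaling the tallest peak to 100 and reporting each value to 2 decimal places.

76.78 : 100.00 : 40.37 : 5.20

Chlorine pattern (n=2): 0.574564 : 0.366872 : 0.058564
Gallium pattern (n=1): 0.6010 : 0.3990
Convolve the two distributions (both contribute in 2-u steps):
  M: 0.574564×0.6010 = 0.345313
  M+2: 0.574564×0.3990 + 0.366872×0.6010 = 0.449741
  M+4: 0.366872×0.3990 + 0.058564×0.6010 = 0.181579
  M+6: 0.058564×0.3990 = 0.023367
Scale to base peak (0.449741) = 100: 76.78 : 100.00 : 40.37 : 5.20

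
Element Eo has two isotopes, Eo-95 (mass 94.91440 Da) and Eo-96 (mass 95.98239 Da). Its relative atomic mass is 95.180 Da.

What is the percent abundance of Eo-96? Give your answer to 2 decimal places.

Writing the weighted mean with unknown fraction x of Eo-95:
94.91440·x + 95.98239·(1 − x) = 95.180
(94.91440 − 95.98239)·x = 95.180 − 95.98239
x = -0.80239 / -1.06799 = 0.75131 → 75.13% Eo-95, 24.87% Eo-96.

24.87%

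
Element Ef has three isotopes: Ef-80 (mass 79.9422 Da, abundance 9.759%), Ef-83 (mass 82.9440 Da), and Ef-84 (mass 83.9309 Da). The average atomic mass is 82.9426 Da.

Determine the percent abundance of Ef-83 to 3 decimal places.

60.699%

Let x and y be the fractions of Ef-83 and Ef-84. Then x + y = 1 − 0.09759 = 0.90241 and 82.9440x + 83.9309y = 82.9426 − 0.09759×79.9422 = 75.141040702.
Substituting: 82.9440x + 83.9309(0.90241 − x) = 75.141040702
(82.9440 − 83.9309)x = -0.599042767  ⇒  x = 0.60699, y = 0.29542
Ef-83: 60.699%, Ef-84: 29.542%.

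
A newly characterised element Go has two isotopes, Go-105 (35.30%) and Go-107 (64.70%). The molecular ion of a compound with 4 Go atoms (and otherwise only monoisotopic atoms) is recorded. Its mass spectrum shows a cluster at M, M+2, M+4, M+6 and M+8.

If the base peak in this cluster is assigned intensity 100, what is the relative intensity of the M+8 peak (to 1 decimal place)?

45.8

Binomial terms of (0.3530 + 0.6470)^4: M 0.0155, M+2 0.1138, M+4 0.3130, M+6 0.3824, M+8 0.1752 → M+6 is the base peak.
P(M+6) = C(4,3) × 0.3530^1 × 0.6470^3 = 4 × 0.3530 × 0.27084002 = 0.382426 (base)
P(M+8) = C(4,4) × 0.3530^0 × 0.6470^4 = 1 × 1.0000 × 0.17523349 = 0.175233
Relative intensity = 0.175233 / 0.382426 × 100 = 45.8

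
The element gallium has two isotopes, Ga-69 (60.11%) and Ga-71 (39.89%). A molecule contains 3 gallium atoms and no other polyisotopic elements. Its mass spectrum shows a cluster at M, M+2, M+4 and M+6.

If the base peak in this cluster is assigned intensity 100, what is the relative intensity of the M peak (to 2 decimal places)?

(0.6011 + 0.3989)^3 gives M 0.2172, M+2 0.4324, M+4 0.2869, M+6 0.0635; the largest is M+2.
P(M+2) = C(3,1) × 0.6011^2 × 0.3989^1 = 3 × 0.36132121 × 0.3989 = 0.432393 (base)
P(M) = C(3,0) × 0.6011^3 × 0.3989^0 = 1 × 0.21719018 × 1.0000 = 0.217190
Relative intensity = 0.217190 / 0.432393 × 100 = 50.23

50.23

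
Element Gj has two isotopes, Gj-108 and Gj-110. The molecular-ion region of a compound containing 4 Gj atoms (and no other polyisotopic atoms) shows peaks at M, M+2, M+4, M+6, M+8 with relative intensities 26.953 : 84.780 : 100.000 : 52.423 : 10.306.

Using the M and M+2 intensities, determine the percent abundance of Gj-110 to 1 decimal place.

44.0%

If p is the fraction of Gj that is Gj-108, then I(M+2)/I(M) = [C(4,1)·p^3·(1−p)] / p^4 = 4·(1−p)/p = 84.780/26.953 = 3.1455
(1−p)/p = 3.1455/4 = 0.7864  ⇒  p = 1/(1 + 0.7864) = 0.5598
Gj-108: 56.0%, Gj-110: 44.0%.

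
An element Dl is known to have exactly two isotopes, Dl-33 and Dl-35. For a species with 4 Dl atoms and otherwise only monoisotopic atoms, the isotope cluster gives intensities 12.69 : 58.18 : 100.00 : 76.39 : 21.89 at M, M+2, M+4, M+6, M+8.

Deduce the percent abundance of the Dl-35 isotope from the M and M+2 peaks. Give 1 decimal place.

Write p for the Dl-33 fraction. I(M+2)/I(M) = [C(4,1)·p^3·(1−p)] / p^4 = 4·(1−p)/p = 58.18/12.69 = 4.5847
(1−p)/p = 4.5847/4 = 1.1462  ⇒  p = 1/(1 + 1.1462) = 0.4659
Dl-33: 46.6%, Dl-35: 53.4%.

53.4%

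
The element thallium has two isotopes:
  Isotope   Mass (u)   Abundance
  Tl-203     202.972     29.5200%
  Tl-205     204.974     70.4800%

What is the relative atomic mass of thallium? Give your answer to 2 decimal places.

Ar = Σ fᵢ·mᵢ = 0.295200 × 202.972 + 0.704800 × 204.974
= 59.9173 + 144.4657 = 204.3830 u

204.38 u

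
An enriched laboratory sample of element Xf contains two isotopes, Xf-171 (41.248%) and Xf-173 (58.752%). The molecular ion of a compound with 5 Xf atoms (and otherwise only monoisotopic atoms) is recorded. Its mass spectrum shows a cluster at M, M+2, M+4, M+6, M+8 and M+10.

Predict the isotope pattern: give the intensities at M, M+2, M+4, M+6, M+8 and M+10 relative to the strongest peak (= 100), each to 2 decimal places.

Expanding (0.41248 + 0.58752)^5:
P(M) = 0.41248^5 = 0.011940
P(M+2) = 5 × 0.41248^4 × 0.58752^1 = 0.085036
P(M+4) = 10 × 0.41248^3 × 0.58752^2 = 0.242245
P(M+6) = 10 × 0.41248^2 × 0.58752^3 = 0.345043
P(M+8) = 5 × 0.41248^1 × 0.58752^4 = 0.245733
P(M+10) = 0.58752^5 = 0.070002
The M+6 peak is largest (0.345043); scaling to 100 gives 3.46 : 24.65 : 70.21 : 100.00 : 71.22 : 20.29.

3.46 : 24.65 : 70.21 : 100.00 : 71.22 : 20.29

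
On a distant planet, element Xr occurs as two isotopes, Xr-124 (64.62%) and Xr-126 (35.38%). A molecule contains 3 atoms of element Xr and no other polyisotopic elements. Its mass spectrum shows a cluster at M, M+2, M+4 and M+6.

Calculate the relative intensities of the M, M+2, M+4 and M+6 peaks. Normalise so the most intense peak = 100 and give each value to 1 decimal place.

60.9 : 100.0 : 54.8 : 10.0

Each Xr atom is independently Xr-124 (p = 0.6462) or Xr-126 (q = 0.3538); the cluster is the binomial expansion (p + q)^3.
P(M) = 0.6462^3 = 0.269837
P(M+2) = 3 × 0.6462^2 × 0.3538^1 = 0.443214
P(M+4) = 3 × 0.6462^1 × 0.3538^2 = 0.242663
P(M+6) = 0.3538^3 = 0.044287
The M+2 peak is largest (0.443214); scaling to 100 gives 60.9 : 100.0 : 54.8 : 10.0.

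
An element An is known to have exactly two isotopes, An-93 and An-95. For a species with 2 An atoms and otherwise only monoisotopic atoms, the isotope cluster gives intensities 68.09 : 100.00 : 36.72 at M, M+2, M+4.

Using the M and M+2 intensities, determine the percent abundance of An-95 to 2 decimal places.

42.34%

Let p = fractional abundance of An-93. I(M+2)/I(M) = [C(2,1)·p^1·(1−p)] / p^2 = 2·(1−p)/p = 100.00/68.09 = 1.4686
(1−p)/p = 1.4686/2 = 0.7343  ⇒  p = 1/(1 + 0.7343) = 0.5766
An-93: 57.66%, An-95: 42.34%.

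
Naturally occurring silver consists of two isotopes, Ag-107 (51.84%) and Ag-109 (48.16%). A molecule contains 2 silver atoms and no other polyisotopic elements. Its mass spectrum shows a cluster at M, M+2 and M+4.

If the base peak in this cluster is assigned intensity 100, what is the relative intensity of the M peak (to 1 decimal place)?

(0.5184 + 0.4816)^2 gives M 0.2687, M+2 0.4993, M+4 0.2319; the largest is M+2.
P(M+2) = C(2,1) × 0.5184^1 × 0.4816^1 = 2 × 0.5184 × 0.4816 = 0.499323 (base)
P(M) = C(2,0) × 0.5184^2 × 0.4816^0 = 1 × 0.26873856 × 1.0000 = 0.268739
Relative intensity = 0.268739 / 0.499323 × 100 = 53.8

53.8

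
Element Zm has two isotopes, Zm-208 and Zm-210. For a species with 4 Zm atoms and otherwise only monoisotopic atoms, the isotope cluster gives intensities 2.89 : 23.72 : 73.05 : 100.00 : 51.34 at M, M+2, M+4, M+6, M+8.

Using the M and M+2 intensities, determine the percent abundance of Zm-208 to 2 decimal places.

32.77%

If p is the fraction of Zm that is Zm-208, then I(M+2)/I(M) = [C(4,1)·p^3·(1−p)] / p^4 = 4·(1−p)/p = 23.72/2.89 = 8.2076
(1−p)/p = 8.2076/4 = 2.0519  ⇒  p = 1/(1 + 2.0519) = 0.3277
Zm-208: 32.77%, Zm-210: 67.23%.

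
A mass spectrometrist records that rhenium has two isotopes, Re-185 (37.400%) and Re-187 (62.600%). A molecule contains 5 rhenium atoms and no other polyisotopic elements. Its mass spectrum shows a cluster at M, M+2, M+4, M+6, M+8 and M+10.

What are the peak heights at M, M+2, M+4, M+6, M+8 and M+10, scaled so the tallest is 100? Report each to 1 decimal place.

2.1 : 17.8 : 59.7 : 100.0 : 83.7 : 28.0

Each Re atom is independently Re-185 (p = 0.37400) or Re-187 (q = 0.62600); the cluster is the binomial expansion (p + q)^5.
P(M) = 0.37400^5 = 0.007317
P(M+2) = 5 × 0.37400^4 × 0.62600^1 = 0.061239
P(M+4) = 10 × 0.37400^3 × 0.62600^2 = 0.205005
P(M+6) = 10 × 0.37400^2 × 0.62600^3 = 0.343136
P(M+8) = 5 × 0.37400^1 × 0.62600^4 = 0.287170
P(M+10) = 0.62600^5 = 0.096133
The M+6 peak is largest (0.343136); scaling to 100 gives 2.1 : 17.8 : 59.7 : 100.0 : 83.7 : 28.0.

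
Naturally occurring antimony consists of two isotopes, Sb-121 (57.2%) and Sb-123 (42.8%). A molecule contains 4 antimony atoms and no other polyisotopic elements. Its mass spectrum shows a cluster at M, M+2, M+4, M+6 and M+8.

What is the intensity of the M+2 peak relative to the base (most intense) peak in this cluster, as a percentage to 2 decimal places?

89.10%

Binomial terms of (0.572 + 0.428)^4: M 0.1070, M+2 0.3204, M+4 0.3596, M+6 0.1794, M+8 0.0336 → M+4 is the base peak.
P(M+4) = C(4,2) × 0.572^2 × 0.428^2 = 6 × 0.327184 × 0.183184 = 0.359609 (base)
P(M+2) = C(4,1) × 0.572^3 × 0.428^1 = 4 × 0.18714925 × 0.4280 = 0.320400
Relative intensity = 0.320400 / 0.359609 × 100 = 89.10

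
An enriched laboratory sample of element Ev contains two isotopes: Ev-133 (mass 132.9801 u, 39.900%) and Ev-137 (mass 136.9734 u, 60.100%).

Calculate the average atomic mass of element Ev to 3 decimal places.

135.380 u

Weight each isotope mass by its fractional abundance: 0.39900 × 132.9801 + 0.60100 × 136.9734
= 53.05906 + 82.32101 = 135.38007 u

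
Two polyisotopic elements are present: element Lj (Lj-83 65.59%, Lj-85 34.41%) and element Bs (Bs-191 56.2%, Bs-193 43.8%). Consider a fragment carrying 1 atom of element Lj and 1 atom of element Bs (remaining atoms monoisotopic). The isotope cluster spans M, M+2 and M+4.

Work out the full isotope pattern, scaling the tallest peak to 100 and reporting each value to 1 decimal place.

76.7 : 100.0 : 31.4

Element Lj pattern (n=1): 0.6559 : 0.3441
Element Bs pattern (n=1): 0.5620 : 0.4380
Convolve the two distributions (both contribute in 2-u steps):
  M: 0.6559×0.5620 = 0.368616
  M+2: 0.6559×0.4380 + 0.3441×0.5620 = 0.480668
  M+4: 0.3441×0.4380 = 0.150716
Scale to base peak (0.480668) = 100: 76.7 : 100.0 : 31.4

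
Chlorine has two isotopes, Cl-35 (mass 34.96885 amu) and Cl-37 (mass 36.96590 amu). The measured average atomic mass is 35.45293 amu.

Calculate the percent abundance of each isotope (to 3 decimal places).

Cl-35: 75.760%, Cl-37: 24.240%

Let x be the fractional abundance of Cl-35; then Cl-37 has abundance 1 − x.
34.96885·x + 36.96590·(1 − x) = 35.45293
(34.96885 − 36.96590)·x = 35.45293 − 36.96590
x = -1.51297 / -1.99705 = 0.75760 → 75.760% Cl-35, 24.240% Cl-37.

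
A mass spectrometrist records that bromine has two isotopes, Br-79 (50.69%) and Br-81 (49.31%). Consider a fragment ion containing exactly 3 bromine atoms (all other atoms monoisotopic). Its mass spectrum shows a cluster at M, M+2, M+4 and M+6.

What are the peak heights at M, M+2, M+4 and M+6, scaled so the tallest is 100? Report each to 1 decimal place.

Expanding (0.5069 + 0.4931)^3:
P(M) = 0.5069^3 = 0.130247
P(M+2) = 3 × 0.5069^2 × 0.4931^1 = 0.380103
P(M+4) = 3 × 0.5069^1 × 0.4931^2 = 0.369755
P(M+6) = 0.4931^3 = 0.119896
The M+2 peak is largest (0.380103); scaling to 100 gives 34.3 : 100.0 : 97.3 : 31.5.

34.3 : 100.0 : 97.3 : 31.5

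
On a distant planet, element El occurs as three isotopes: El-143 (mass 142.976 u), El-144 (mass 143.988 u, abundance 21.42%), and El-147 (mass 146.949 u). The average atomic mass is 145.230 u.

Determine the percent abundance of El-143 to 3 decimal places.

The remaining 78.58% is split between El-143 (fraction x) and El-147 (fraction 0.7858 − x).
Substituting: 142.976x + 146.949(0.7858 − x) = 114.3877704
(142.976 − 146.949)x = -1.0847538  ⇒  x = 0.27303, y = 0.51277
El-143: 27.303%, El-147: 51.277%.

27.303%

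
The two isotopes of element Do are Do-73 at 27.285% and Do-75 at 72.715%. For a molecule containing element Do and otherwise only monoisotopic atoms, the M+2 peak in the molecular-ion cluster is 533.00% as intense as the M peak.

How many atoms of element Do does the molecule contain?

2

The M+2/M ratio from n Do atoms is n · q/p = n · 0.72715/0.27285.
n = 5.3300 × 0.27285/0.72715 = 2.00 ≈ 2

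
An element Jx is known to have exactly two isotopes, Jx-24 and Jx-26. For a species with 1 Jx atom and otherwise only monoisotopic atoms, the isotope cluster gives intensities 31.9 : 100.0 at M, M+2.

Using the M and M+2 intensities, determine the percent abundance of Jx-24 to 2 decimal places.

Write p for the Jx-24 fraction. I(M+2)/I(M) = [C(1,1)·p^0·(1−p)] / p^1 = 1·(1−p)/p = 100.0/31.9 = 3.1348
(1−p)/p = 3.1348/1 = 3.1348  ⇒  p = 1/(1 + 3.1348) = 0.2418
Jx-24: 24.18%, Jx-26: 75.82%.

24.18%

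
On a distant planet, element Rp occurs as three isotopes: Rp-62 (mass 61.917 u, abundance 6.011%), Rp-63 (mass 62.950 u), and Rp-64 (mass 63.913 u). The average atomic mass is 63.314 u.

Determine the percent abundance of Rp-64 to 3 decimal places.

44.246%

The remaining 93.989% is split between Rp-63 (fraction x) and Rp-64 (fraction 0.93989 − x).
Substituting: 62.950x + 63.913(0.93989 − x) = 59.59216913
(62.950 − 63.913)x = -0.47902044  ⇒  x = 0.49743, y = 0.44246
Rp-63: 49.743%, Rp-64: 44.246%.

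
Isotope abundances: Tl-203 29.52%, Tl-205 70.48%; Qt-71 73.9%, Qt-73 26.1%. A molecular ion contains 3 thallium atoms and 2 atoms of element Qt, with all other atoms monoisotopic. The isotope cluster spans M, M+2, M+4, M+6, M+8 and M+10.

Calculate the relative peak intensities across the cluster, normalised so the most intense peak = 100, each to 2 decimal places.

Thallium pattern (n=3): 0.02572463 : 0.18425524 : 0.43991564 : 0.35010449
Element Qt pattern (n=2): 0.546121 : 0.385758 : 0.068121
Convolve the two distributions (both contribute in 2-u steps):
  M: 0.02572463×0.546121 = 0.014049
  M+2: 0.02572463×0.385758 + 0.18425524×0.546121 = 0.110549
  M+4: 0.02572463×0.068121 + 0.18425524×0.385758 + 0.43991564×0.546121 = 0.313077
  M+6: 0.18425524×0.068121 + 0.43991564×0.385758 + 0.35010449×0.546121 = 0.373452
  M+8: 0.43991564×0.068121 + 0.35010449×0.385758 = 0.165023
  M+10: 0.35010449×0.068121 = 0.023849
Scale to base peak (0.373452) = 100: 3.76 : 29.60 : 83.83 : 100.00 : 44.19 : 6.39

3.76 : 29.60 : 83.83 : 100.00 : 44.19 : 6.39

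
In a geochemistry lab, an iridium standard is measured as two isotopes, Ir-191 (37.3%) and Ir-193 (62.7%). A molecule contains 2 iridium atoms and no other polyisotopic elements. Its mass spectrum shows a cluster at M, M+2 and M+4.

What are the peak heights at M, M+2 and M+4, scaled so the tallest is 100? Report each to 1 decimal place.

Each Ir atom is independently Ir-191 (p = 0.373) or Ir-193 (q = 0.627); the cluster is the binomial expansion (p + q)^2.
P(M) = 0.373^2 = 0.139129
P(M+2) = 2 × 0.373^1 × 0.627^1 = 0.467742
P(M+4) = 0.627^2 = 0.393129
The M+2 peak is largest (0.467742); scaling to 100 gives 29.7 : 100.0 : 84.0.

29.7 : 100.0 : 84.0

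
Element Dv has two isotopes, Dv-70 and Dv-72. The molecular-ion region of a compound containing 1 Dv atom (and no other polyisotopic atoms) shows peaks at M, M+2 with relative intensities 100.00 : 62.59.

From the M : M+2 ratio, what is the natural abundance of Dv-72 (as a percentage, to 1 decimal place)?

38.5%

Write p for the Dv-70 fraction. I(M+2)/I(M) = [C(1,1)·p^0·(1−p)] / p^1 = 1·(1−p)/p = 62.59/100.00 = 0.6259
(1−p)/p = 0.6259/1 = 0.6259  ⇒  p = 1/(1 + 0.6259) = 0.6150
Dv-70: 61.5%, Dv-72: 38.5%.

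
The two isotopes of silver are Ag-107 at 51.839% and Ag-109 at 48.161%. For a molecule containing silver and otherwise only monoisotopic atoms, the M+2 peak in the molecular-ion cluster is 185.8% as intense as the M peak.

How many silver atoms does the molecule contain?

2

The M+2/M ratio from n Ag atoms is n · q/p = n · 0.48161/0.51839.
n = 1.858 × 0.51839/0.48161 = 2.00 ≈ 2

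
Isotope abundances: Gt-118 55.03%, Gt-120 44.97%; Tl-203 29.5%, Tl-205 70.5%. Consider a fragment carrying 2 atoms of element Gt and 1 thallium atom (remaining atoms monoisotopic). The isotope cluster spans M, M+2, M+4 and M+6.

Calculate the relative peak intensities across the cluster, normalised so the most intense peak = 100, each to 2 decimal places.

21.86 : 87.99 : 100.00 : 34.89

Element Gt pattern (n=2): 0.30283009 : 0.49493982 : 0.20223009
Thallium pattern (n=1): 0.2950 : 0.7050
Convolve the two distributions (both contribute in 2-u steps):
  M: 0.30283009×0.2950 = 0.089335
  M+2: 0.30283009×0.7050 + 0.49493982×0.2950 = 0.359502
  M+4: 0.49493982×0.7050 + 0.20223009×0.2950 = 0.408590
  M+6: 0.20223009×0.7050 = 0.142572
Scale to base peak (0.408590) = 100: 21.86 : 87.99 : 100.00 : 34.89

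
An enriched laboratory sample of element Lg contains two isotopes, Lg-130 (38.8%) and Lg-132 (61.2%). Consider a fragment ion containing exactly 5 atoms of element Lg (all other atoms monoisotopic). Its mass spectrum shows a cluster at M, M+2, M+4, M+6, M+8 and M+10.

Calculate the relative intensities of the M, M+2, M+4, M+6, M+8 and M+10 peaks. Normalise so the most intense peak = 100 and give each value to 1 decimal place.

Each Lg atom is independently Lg-130 (p = 0.388) or Lg-132 (q = 0.612); the cluster is the binomial expansion (p + q)^5.
P(M) = 0.388^5 = 0.008793
P(M+2) = 5 × 0.388^4 × 0.612^1 = 0.069350
P(M+4) = 10 × 0.388^3 × 0.612^2 = 0.218775
P(M+6) = 10 × 0.388^2 × 0.612^3 = 0.345078
P(M+8) = 5 × 0.388^1 × 0.612^4 = 0.272149
P(M+10) = 0.612^5 = 0.085853
The M+6 peak is largest (0.345078); scaling to 100 gives 2.5 : 20.1 : 63.4 : 100.0 : 78.9 : 24.9.

2.5 : 20.1 : 63.4 : 100.0 : 78.9 : 24.9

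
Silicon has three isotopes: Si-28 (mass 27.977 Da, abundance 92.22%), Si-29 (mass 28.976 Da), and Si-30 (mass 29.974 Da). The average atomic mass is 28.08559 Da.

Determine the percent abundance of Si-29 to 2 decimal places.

The remaining 7.78% is split between Si-29 (fraction x) and Si-30 (fraction 0.0778 − x).
Substituting: 28.976x + 29.974(0.0778 − x) = 2.2852006
(28.976 − 29.974)x = -0.0467766  ⇒  x = 0.04687, y = 0.03093
Si-29: 4.69%, Si-30: 3.09%.

4.69%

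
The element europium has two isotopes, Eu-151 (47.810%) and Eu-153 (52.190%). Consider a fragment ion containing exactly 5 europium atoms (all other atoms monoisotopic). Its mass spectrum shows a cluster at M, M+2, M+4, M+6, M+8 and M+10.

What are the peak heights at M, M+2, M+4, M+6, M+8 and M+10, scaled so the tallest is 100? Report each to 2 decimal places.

Each Eu atom is independently Eu-151 (p = 0.47810) or Eu-153 (q = 0.52190); the cluster is the binomial expansion (p + q)^5.
P(M) = 0.47810^5 = 0.024980
P(M+2) = 5 × 0.47810^4 × 0.52190^1 = 0.136343
P(M+4) = 10 × 0.47810^3 × 0.52190^2 = 0.297667
P(M+6) = 10 × 0.47810^2 × 0.52190^3 = 0.324937
P(M+8) = 5 × 0.47810^1 × 0.52190^4 = 0.177353
P(M+10) = 0.52190^5 = 0.038720
The M+6 peak is largest (0.324937); scaling to 100 gives 7.69 : 41.96 : 91.61 : 100.00 : 54.58 : 11.92.

7.69 : 41.96 : 91.61 : 100.00 : 54.58 : 11.92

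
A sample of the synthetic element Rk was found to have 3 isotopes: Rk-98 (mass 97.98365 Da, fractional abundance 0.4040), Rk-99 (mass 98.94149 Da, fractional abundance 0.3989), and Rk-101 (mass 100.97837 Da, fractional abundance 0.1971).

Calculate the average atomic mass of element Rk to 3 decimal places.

98.956 Da

Average mass = Σ (abundance × isotope mass) = 0.4040 × 97.98365 + 0.3989 × 98.94149 + 0.1971 × 100.97837
= 39.585395 + 39.467760 + 19.902837 = 98.955992 Da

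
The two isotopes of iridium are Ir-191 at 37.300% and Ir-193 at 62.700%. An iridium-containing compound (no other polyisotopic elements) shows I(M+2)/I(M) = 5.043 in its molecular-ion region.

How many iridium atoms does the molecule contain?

With n Ir atoms, P(M+2)/P(M) = C(n,1)·p^(n−1)q / p^n = n·q/p = n · 0.62700/0.37300.
n = 5.043 × 0.37300/0.62700 = 3.00 ≈ 3

3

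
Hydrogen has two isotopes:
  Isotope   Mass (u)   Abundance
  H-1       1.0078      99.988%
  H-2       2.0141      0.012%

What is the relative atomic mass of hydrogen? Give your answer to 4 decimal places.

1.0079 u

The abundance-weighted mean is 0.99988 × 1.0078 + 0.00012 × 2.0141
= 1.00768 + 0.00024 = 1.00792 u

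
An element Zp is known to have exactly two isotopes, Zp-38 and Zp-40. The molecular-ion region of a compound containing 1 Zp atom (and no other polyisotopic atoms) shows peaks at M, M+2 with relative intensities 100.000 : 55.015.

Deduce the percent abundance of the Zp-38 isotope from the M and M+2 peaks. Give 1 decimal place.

64.5%

If p is the fraction of Zp that is Zp-38, then I(M+2)/I(M) = [C(1,1)·p^0·(1−p)] / p^1 = 1·(1−p)/p = 55.015/100.000 = 0.5502
(1−p)/p = 0.5502/1 = 0.5502  ⇒  p = 1/(1 + 0.5502) = 0.6451
Zp-38: 64.5%, Zp-40: 35.5%.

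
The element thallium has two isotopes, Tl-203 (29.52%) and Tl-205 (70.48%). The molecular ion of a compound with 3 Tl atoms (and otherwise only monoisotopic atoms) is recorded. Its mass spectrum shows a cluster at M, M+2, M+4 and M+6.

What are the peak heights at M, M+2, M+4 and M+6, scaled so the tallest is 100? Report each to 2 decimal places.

Expanding (0.2952 + 0.7048)^3:
P(M) = 0.2952^3 = 0.025725
P(M+2) = 3 × 0.2952^2 × 0.7048^1 = 0.184255
P(M+4) = 3 × 0.2952^1 × 0.7048^2 = 0.439916
P(M+6) = 0.7048^3 = 0.350104
The M+4 peak is largest (0.439916); scaling to 100 gives 5.85 : 41.88 : 100.00 : 79.58.

5.85 : 41.88 : 100.00 : 79.58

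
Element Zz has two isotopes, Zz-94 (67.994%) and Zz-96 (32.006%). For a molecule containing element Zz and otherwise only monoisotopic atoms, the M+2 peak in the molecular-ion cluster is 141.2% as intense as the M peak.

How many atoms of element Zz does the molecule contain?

3

The M+2/M ratio from n Zz atoms is n · q/p = n · 0.32006/0.67994.
n = 1.412 × 0.67994/0.32006 = 3.00 ≈ 3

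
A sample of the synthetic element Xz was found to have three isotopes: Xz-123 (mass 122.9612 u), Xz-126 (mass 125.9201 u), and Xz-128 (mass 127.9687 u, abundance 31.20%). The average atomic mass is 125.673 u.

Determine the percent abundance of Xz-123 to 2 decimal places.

29.95%

The remaining 68.80% is split between Xz-123 (fraction x) and Xz-126 (fraction 0.6880 − x).
Substituting: 122.9612x + 125.9201(0.6880 − x) = 85.7467656
(122.9612 − 125.9201)x = -0.8862632  ⇒  x = 0.29952, y = 0.38848
Xz-123: 29.95%, Xz-126: 38.85%.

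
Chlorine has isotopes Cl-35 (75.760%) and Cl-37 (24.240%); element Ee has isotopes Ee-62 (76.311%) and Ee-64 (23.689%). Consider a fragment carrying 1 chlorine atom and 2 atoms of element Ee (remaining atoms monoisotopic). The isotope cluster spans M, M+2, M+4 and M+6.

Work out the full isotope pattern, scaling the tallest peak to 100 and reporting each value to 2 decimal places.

100.00 : 94.08 : 29.50 : 3.08

Chlorine pattern (n=1): 0.7576 : 0.2424
Element Ee pattern (n=2): 0.58233687 : 0.36154626 : 0.05611687
Convolve the two distributions (both contribute in 2-u steps):
  M: 0.7576×0.58233687 = 0.441178
  M+2: 0.7576×0.36154626 + 0.2424×0.58233687 = 0.415066
  M+4: 0.7576×0.05611687 + 0.2424×0.36154626 = 0.130153
  M+6: 0.2424×0.05611687 = 0.013603
Scale to base peak (0.441178) = 100: 100.00 : 94.08 : 29.50 : 3.08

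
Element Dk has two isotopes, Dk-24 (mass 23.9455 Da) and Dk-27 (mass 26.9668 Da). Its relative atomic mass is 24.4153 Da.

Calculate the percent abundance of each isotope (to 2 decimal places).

Let x be the fractional abundance of Dk-24; then Dk-27 has abundance 1 − x.
23.9455·x + 26.9668·(1 − x) = 24.4153
(23.9455 − 26.9668)·x = 24.4153 − 26.9668
x = -2.5515 / -3.0213 = 0.84450 → 84.45% Dk-24, 15.55% Dk-27.

Dk-24: 84.45%, Dk-27: 15.55%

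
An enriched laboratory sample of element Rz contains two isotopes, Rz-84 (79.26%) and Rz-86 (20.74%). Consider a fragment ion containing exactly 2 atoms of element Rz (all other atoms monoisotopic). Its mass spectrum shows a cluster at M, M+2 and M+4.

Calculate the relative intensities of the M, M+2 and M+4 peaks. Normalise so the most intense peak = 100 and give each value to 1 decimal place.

The 2 Rz atoms are independent, so intensities follow the terms of (0.7926 + 0.2074)^2.
P(M) = 0.7926^2 = 0.628215
P(M+2) = 2 × 0.7926^1 × 0.2074^1 = 0.328770
P(M+4) = 0.2074^2 = 0.043015
The M peak is largest (0.628215); scaling to 100 gives 100.0 : 52.3 : 6.8.

100.0 : 52.3 : 6.8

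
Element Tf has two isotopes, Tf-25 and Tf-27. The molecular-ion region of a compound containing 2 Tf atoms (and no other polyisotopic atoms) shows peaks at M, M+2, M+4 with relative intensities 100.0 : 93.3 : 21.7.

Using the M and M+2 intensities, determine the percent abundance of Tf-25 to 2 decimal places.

Write p for the Tf-25 fraction. I(M+2)/I(M) = [C(2,1)·p^1·(1−p)] / p^2 = 2·(1−p)/p = 93.3/100.0 = 0.9330
(1−p)/p = 0.9330/2 = 0.4665  ⇒  p = 1/(1 + 0.4665) = 0.6819
Tf-25: 68.19%, Tf-27: 31.81%.

68.19%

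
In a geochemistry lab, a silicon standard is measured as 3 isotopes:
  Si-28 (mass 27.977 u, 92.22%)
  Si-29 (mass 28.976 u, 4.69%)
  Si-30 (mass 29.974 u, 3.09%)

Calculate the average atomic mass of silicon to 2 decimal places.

Weight each isotope mass by its fractional abundance: 0.9222 × 27.977 + 0.0469 × 28.976 + 0.0309 × 29.974
= 25.8004 + 1.3590 + 0.9262 = 28.0856 u

28.09 u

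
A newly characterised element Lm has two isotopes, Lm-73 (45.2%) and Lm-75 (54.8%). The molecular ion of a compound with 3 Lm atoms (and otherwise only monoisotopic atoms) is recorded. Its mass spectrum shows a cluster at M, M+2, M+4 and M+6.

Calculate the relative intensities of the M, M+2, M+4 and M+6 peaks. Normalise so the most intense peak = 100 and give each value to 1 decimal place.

Each Lm atom is independently Lm-73 (p = 0.452) or Lm-75 (q = 0.548); the cluster is the binomial expansion (p + q)^3.
P(M) = 0.452^3 = 0.092345
P(M+2) = 3 × 0.452^2 × 0.548^1 = 0.335876
P(M+4) = 3 × 0.452^1 × 0.548^2 = 0.407212
P(M+6) = 0.548^3 = 0.164567
The M+4 peak is largest (0.407212); scaling to 100 gives 22.7 : 82.5 : 100.0 : 40.4.

22.7 : 82.5 : 100.0 : 40.4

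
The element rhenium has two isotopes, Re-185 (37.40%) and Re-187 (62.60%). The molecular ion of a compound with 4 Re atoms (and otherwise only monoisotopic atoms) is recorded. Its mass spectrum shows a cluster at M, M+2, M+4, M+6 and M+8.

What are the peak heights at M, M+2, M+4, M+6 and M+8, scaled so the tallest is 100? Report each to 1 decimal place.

5.3 : 35.7 : 89.6 : 100.0 : 41.8

Each Re atom is independently Re-185 (p = 0.3740) or Re-187 (q = 0.6260); the cluster is the binomial expansion (p + q)^4.
P(M) = 0.3740^4 = 0.019565
P(M+2) = 4 × 0.3740^3 × 0.6260^1 = 0.130993
P(M+4) = 6 × 0.3740^2 × 0.6260^2 = 0.328884
P(M+6) = 4 × 0.3740^1 × 0.6260^3 = 0.366990
P(M+8) = 0.6260^4 = 0.153567
The M+6 peak is largest (0.366990); scaling to 100 gives 5.3 : 35.7 : 89.6 : 100.0 : 41.8.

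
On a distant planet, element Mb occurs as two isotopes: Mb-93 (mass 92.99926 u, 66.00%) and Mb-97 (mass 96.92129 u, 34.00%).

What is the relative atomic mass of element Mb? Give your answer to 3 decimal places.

94.333 u

The abundance-weighted mean is 0.6600 × 92.99926 + 0.3400 × 96.92129
= 61.379512 + 32.953239 = 94.332751 u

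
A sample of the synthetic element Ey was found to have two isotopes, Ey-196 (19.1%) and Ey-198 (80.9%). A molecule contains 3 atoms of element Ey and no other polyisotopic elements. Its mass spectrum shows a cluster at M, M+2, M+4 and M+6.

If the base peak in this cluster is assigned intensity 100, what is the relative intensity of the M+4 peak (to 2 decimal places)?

70.83

(0.191 + 0.809)^3 gives M 0.0070, M+2 0.0885, M+4 0.3750, M+6 0.5295; the largest is M+6.
P(M+6) = C(3,3) × 0.191^0 × 0.809^3 = 1 × 1.0000 × 0.52947513 = 0.529475 (base)
P(M+4) = C(3,2) × 0.191^1 × 0.809^2 = 3 × 0.1910 × 0.654481 = 0.375018
Relative intensity = 0.375018 / 0.529475 × 100 = 70.83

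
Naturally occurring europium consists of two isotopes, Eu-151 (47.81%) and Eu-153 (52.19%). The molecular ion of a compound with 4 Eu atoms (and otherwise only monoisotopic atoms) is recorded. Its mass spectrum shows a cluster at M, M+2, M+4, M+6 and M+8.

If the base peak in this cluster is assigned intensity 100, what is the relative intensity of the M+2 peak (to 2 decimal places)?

Binomial terms of (0.4781 + 0.5219)^4: M 0.0522, M+2 0.2281, M+4 0.3736, M+6 0.2719, M+8 0.0742 → M+4 is the base peak.
P(M+4) = C(4,2) × 0.4781^2 × 0.5219^2 = 6 × 0.22857961 × 0.27237961 = 0.373563 (base)
P(M+2) = C(4,1) × 0.4781^3 × 0.5219^1 = 4 × 0.10928391 × 0.5219 = 0.228141
Relative intensity = 0.228141 / 0.373563 × 100 = 61.07

61.07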